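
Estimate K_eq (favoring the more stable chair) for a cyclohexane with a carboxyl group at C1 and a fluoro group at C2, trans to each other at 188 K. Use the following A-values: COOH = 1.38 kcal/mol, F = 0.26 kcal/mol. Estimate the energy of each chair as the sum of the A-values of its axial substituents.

C1 and C2 have opposite parity, so for the trans isomer the two substituents are e,e in one chair and a,a in the other.
Chair I (carboxyl axial, fluoro axial): E = 1.64 kcal/mol; chair II (carboxyl equatorial, fluoro equatorial): E = 0.00 kcal/mol.
ΔG = 1.64 kcal/mol between the two chairs.
K = exp(ΔG/RT) with R = 1.987×10⁻³ kcal mol⁻¹ K⁻¹ and T = 188 K gives K ≈ 80.7.

K ≈ 80.7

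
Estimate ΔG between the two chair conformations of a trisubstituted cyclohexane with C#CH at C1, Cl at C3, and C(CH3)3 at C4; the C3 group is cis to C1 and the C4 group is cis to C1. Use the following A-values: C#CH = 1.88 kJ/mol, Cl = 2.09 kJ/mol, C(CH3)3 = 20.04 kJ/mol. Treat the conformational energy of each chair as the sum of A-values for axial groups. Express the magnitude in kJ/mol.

16.07 kJ/mol

Chair I (ethynyl axial, chloro axial, tert-butyl equatorial): E = 3.97 kJ/mol.
Chair II (ethynyl equatorial, chloro equatorial, tert-butyl axial): E = 20.04 kJ/mol.
ΔE = 20.04 − 3.97 = 16.07 kJ/mol; chair I is more stable.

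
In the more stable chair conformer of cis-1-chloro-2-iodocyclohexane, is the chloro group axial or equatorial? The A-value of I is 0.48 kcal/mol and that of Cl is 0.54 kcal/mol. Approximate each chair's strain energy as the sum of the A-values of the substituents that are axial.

C1 and C2 have opposite parity, so for the cis isomer the two substituents are one axial and one equatorial in each chair.
Chair I (iodo axial, chloro equatorial): E = 0.48 kcal/mol.
Chair II (iodo equatorial, chloro axial): E = 0.54 kcal/mol.
Chair I is the more stable (lower-energy) conformer, and in that chair the chloro group is equatorial.

equatorial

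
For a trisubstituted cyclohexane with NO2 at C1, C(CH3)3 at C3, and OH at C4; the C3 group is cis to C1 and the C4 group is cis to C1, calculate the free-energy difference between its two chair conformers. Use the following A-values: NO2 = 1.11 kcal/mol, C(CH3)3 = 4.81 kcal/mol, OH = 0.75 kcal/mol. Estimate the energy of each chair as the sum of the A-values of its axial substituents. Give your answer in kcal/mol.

5.17 kcal/mol

Chair I (nitro axial, tert-butyl axial, hydroxyl equatorial): E = 5.92 kcal/mol.
Chair II (nitro equatorial, tert-butyl equatorial, hydroxyl axial): E = 0.75 kcal/mol.
ΔE = 5.92 − 0.75 = 5.17 kcal/mol; chair II is more stable.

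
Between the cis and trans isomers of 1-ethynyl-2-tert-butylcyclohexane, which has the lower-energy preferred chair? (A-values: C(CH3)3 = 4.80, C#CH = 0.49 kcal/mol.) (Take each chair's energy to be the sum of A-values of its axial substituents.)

At 1,2 positions (parity opposite): cis → (a,e or e,a); trans → (e,e or a,a).
Best chair for cis: E = 0.49 kcal/mol; best chair for trans: E = 0.00 kcal/mol.
The trans isomer is lower by 0.49 kcal/mol.

trans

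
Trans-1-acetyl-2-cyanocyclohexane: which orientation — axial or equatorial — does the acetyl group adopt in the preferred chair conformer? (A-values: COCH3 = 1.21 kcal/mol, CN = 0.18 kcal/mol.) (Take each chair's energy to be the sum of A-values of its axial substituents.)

C1 and C2 have opposite parity, so for the trans isomer the two substituents are e,e in one chair and a,a in the other.
Chair I (acetyl axial, cyano axial): E = 1.39 kcal/mol.
Chair II (acetyl equatorial, cyano equatorial): E = 0.00 kcal/mol.
Chair II is the more stable (lower-energy) conformer, and in that chair the acetyl group is equatorial.

equatorial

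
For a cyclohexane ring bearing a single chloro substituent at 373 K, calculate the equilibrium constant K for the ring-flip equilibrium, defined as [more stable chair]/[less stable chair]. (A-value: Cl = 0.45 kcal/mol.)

K ≈ 1.84

One chair has the chloro group axial (E = 0.45 kcal/mol) and the other has it equatorial (E = 0).
ΔG = 0.45 kcal/mol between the two chairs.
K = exp(ΔG/RT) with R = 1.987×10⁻³ kcal mol⁻¹ K⁻¹ and T = 373 K gives K ≈ 1.84.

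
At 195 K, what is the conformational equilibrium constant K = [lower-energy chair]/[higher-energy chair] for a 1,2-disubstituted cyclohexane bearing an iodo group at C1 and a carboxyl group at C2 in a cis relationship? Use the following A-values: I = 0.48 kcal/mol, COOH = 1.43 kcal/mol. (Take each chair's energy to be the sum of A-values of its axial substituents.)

C1 and C2 have opposite parity, so for the cis isomer the two substituents are one axial and one equatorial in each chair.
Chair I (iodo axial, carboxyl equatorial): E = 0.48 kcal/mol; chair II (iodo equatorial, carboxyl axial): E = 1.43 kcal/mol.
ΔG = 0.95 kcal/mol between the two chairs.
K = exp(ΔG/RT) with R = 1.987×10⁻³ kcal mol⁻¹ K⁻¹ and T = 195 K gives K ≈ 11.6.

K ≈ 11.6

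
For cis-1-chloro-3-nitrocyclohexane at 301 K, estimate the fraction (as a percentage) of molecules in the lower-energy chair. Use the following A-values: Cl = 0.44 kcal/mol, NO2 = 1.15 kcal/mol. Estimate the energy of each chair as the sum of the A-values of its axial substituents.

C1 and C3 have the same parity, so for the cis isomer the two substituents are e,e in one chair and a,a in the other.
Chair I (chloro axial, nitro axial): E = 1.59 kcal/mol; chair II (chloro equatorial, nitro equatorial): E = 0.00 kcal/mol.
ΔG = 1.59 kcal/mol between the two chairs.
K = exp(ΔG/RT) with R = 1.987×10⁻³ kcal mol⁻¹ K⁻¹ and T = 301 K gives K ≈ 14.3.
Fraction in the lower-energy chair = K/(K+1) = 93.5%.

93.5%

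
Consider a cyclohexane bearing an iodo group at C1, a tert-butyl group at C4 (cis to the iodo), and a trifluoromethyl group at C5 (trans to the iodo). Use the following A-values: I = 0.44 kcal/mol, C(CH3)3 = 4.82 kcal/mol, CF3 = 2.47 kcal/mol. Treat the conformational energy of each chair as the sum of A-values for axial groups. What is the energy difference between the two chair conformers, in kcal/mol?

Chair I (iodo axial, tert-butyl equatorial, trifluoromethyl equatorial): E = 0.44 kcal/mol.
Chair II (iodo equatorial, tert-butyl axial, trifluoromethyl axial): E = 7.29 kcal/mol.
ΔE = 7.29 − 0.44 = 6.85 kcal/mol; chair I is more stable.

6.85 kcal/mol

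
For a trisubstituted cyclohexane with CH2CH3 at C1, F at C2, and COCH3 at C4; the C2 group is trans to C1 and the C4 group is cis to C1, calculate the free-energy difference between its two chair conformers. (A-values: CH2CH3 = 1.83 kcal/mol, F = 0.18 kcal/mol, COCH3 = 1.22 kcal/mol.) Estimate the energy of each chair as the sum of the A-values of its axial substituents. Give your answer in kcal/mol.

0.79 kcal/mol

Chair I (ethyl axial, fluoro axial, acetyl equatorial): E = 2.01 kcal/mol.
Chair II (ethyl equatorial, fluoro equatorial, acetyl axial): E = 1.22 kcal/mol.
ΔE = 2.01 − 1.22 = 0.79 kcal/mol; chair II is more stable.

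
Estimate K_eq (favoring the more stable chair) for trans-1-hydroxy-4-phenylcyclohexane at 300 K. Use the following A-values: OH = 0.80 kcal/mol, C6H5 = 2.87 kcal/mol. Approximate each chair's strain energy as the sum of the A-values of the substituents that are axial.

C1 and C4 have opposite parity, so for the trans isomer the two substituents are e,e in one chair and a,a in the other.
Chair I (hydroxyl axial, phenyl axial): E = 3.67 kcal/mol; chair II (hydroxyl equatorial, phenyl equatorial): E = 0.00 kcal/mol.
ΔG = 3.67 kcal/mol between the two chairs.
K = exp(ΔG/RT) with R = 1.987×10⁻³ kcal mol⁻¹ K⁻¹ and T = 300 K gives K ≈ 472.

K ≈ 472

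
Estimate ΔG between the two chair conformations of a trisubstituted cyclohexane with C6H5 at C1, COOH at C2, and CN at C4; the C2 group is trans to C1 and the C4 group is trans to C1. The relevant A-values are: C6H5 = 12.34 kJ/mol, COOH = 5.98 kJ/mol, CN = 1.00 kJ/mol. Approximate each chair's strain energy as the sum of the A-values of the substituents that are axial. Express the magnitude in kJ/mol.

Chair I (phenyl axial, carboxyl axial, cyano axial): E = 19.32 kJ/mol.
Chair II (phenyl equatorial, carboxyl equatorial, cyano equatorial): E = 0.00 kJ/mol.
ΔE = 19.32 − 0.00 = 19.32 kJ/mol; chair II is more stable.

19.32 kJ/mol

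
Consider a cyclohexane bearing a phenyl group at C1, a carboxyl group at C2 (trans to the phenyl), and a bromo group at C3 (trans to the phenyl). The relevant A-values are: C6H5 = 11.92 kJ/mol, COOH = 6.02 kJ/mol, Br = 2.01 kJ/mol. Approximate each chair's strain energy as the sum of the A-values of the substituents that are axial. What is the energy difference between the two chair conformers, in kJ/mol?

15.93 kJ/mol

Chair I (phenyl axial, carboxyl axial, bromo equatorial): E = 17.94 kJ/mol.
Chair II (phenyl equatorial, carboxyl equatorial, bromo axial): E = 2.01 kJ/mol.
ΔE = 17.94 − 2.01 = 15.93 kJ/mol; chair II is more stable.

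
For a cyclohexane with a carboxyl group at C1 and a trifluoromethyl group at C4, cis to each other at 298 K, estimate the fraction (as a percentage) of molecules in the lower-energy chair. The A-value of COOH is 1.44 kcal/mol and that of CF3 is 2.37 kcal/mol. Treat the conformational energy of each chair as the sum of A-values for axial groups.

82.8%

C1 and C4 have opposite parity, so for the cis isomer the two substituents are one axial and one equatorial in each chair.
Chair I (carboxyl axial, trifluoromethyl equatorial): E = 1.44 kcal/mol; chair II (carboxyl equatorial, trifluoromethyl axial): E = 2.37 kcal/mol.
ΔG = 0.93 kcal/mol between the two chairs.
K = exp(ΔG/RT) with R = 1.987×10⁻³ kcal mol⁻¹ K⁻¹ and T = 298 K gives K ≈ 4.81.
Fraction in the lower-energy chair = K/(K+1) = 82.8%.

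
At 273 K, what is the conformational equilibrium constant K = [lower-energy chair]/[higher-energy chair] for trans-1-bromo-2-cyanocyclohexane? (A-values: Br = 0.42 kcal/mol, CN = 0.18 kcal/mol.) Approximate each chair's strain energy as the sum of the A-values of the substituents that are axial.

K ≈ 3.02

C1 and C2 have opposite parity, so for the trans isomer the two substituents are e,e in one chair and a,a in the other.
Chair I (bromo axial, cyano axial): E = 0.60 kcal/mol; chair II (bromo equatorial, cyano equatorial): E = 0.00 kcal/mol.
ΔG = 0.60 kcal/mol between the two chairs.
K = exp(ΔG/RT) with R = 1.987×10⁻³ kcal mol⁻¹ K⁻¹ and T = 273 K gives K ≈ 3.02.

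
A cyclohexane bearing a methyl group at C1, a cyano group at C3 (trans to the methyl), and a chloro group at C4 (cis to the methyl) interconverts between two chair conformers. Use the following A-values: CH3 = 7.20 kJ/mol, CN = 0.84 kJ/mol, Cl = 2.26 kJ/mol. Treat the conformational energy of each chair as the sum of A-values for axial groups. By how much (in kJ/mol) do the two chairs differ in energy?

4.10 kJ/mol

Chair I (methyl axial, cyano equatorial, chloro equatorial): E = 7.20 kJ/mol.
Chair II (methyl equatorial, cyano axial, chloro axial): E = 3.10 kJ/mol.
ΔE = 7.20 − 3.10 = 4.10 kJ/mol; chair II is more stable.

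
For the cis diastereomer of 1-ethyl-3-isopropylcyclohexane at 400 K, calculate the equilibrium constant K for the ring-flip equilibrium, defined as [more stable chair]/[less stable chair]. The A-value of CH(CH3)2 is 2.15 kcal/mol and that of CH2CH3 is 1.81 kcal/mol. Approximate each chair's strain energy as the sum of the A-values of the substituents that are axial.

K ≈ 146

C1 and C3 have the same parity, so for the cis isomer the two substituents are e,e in one chair and a,a in the other.
Chair I (isopropyl axial, ethyl axial): E = 3.96 kcal/mol; chair II (isopropyl equatorial, ethyl equatorial): E = 0.00 kcal/mol.
ΔG = 3.96 kcal/mol between the two chairs.
K = exp(ΔG/RT) with R = 1.987×10⁻³ kcal mol⁻¹ K⁻¹ and T = 400 K gives K ≈ 146.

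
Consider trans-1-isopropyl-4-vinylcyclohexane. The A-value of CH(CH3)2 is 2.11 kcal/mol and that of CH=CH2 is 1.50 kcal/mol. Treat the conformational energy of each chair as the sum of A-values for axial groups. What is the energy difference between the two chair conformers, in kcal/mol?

3.61 kcal/mol

C1 and C4 have opposite parity, so for the trans isomer the two substituents are e,e in one chair and a,a in the other.
Chair I (isopropyl axial, vinyl axial): E = 3.61 kcal/mol.
Chair II (isopropyl equatorial, vinyl equatorial): E = 0.00 kcal/mol.
ΔE = 3.61 − 0.00 = 3.61 kcal/mol; chair II is more stable.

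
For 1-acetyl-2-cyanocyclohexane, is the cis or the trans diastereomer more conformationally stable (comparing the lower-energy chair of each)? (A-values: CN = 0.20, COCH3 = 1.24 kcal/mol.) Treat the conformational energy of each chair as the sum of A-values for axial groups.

At 1,2 positions (parity opposite): cis → (a,e or e,a); trans → (e,e or a,a).
Best chair for cis: E = 0.20 kcal/mol; best chair for trans: E = 0.00 kcal/mol.
The trans isomer is lower by 0.20 kcal/mol.

trans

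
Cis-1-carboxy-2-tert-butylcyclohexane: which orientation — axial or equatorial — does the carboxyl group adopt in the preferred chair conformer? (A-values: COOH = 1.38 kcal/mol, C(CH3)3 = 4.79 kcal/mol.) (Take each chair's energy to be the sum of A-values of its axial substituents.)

C1 and C2 have opposite parity, so for the cis isomer the two substituents are one axial and one equatorial in each chair.
Chair I (carboxyl axial, tert-butyl equatorial): E = 1.38 kcal/mol.
Chair II (carboxyl equatorial, tert-butyl axial): E = 4.79 kcal/mol.
Chair I is the more stable (lower-energy) conformer, and in that chair the carboxyl group is axial.

axial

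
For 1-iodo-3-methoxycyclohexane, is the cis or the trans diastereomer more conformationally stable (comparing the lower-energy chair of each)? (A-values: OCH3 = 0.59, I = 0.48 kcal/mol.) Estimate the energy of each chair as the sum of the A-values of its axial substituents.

At 1,3 positions (parity same): cis → (e,e or a,a); trans → (a,e or e,a).
Best chair for cis: E = 0.00 kcal/mol; best chair for trans: E = 0.48 kcal/mol.
The cis isomer is lower by 0.48 kcal/mol.

cis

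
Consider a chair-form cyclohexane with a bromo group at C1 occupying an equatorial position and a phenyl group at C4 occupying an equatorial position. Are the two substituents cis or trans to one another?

trans

C1 and C4 have opposite parity, so their axial bonds point in opposite directions.
With opposite-parity carbons, two substituents on the same face are one axial and one equatorial; opposite faces give both axial or both equatorial.
Here the groups are equatorial/equatorial → opposite face → trans.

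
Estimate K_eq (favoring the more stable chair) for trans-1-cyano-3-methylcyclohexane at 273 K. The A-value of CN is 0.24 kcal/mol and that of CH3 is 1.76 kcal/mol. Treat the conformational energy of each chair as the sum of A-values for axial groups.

K ≈ 16.5

C1 and C3 have the same parity, so for the trans isomer the two substituents are one axial and one equatorial in each chair.
Chair I (cyano axial, methyl equatorial): E = 0.24 kcal/mol; chair II (cyano equatorial, methyl axial): E = 1.76 kcal/mol.
ΔG = 1.52 kcal/mol between the two chairs.
K = exp(ΔG/RT) with R = 1.987×10⁻³ kcal mol⁻¹ K⁻¹ and T = 273 K gives K ≈ 16.5.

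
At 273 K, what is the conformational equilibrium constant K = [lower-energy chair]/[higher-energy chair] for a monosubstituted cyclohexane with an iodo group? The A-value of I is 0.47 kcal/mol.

One chair has the iodo group axial (E = 0.47 kcal/mol) and the other has it equatorial (E = 0).
ΔG = 0.47 kcal/mol between the two chairs.
K = exp(ΔG/RT) with R = 1.987×10⁻³ kcal mol⁻¹ K⁻¹ and T = 273 K gives K ≈ 2.38.

K ≈ 2.38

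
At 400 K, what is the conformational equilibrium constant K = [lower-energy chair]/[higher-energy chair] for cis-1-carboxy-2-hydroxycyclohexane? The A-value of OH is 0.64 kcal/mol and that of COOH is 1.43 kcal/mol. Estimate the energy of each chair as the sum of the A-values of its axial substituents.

K ≈ 2.70

C1 and C2 have opposite parity, so for the cis isomer the two substituents are one axial and one equatorial in each chair.
Chair I (hydroxyl axial, carboxyl equatorial): E = 0.64 kcal/mol; chair II (hydroxyl equatorial, carboxyl axial): E = 1.43 kcal/mol.
ΔG = 0.79 kcal/mol between the two chairs.
K = exp(ΔG/RT) with R = 1.987×10⁻³ kcal mol⁻¹ K⁻¹ and T = 400 K gives K ≈ 2.7.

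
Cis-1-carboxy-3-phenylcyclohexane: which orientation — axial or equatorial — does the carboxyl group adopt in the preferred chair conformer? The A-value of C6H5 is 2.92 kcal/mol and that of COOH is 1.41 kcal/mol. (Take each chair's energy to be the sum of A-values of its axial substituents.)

equatorial

C1 and C3 have the same parity, so for the cis isomer the two substituents are e,e in one chair and a,a in the other.
Chair I (phenyl axial, carboxyl axial): E = 4.33 kcal/mol.
Chair II (phenyl equatorial, carboxyl equatorial): E = 0.00 kcal/mol.
Chair II is the more stable (lower-energy) conformer, and in that chair the carboxyl group is equatorial.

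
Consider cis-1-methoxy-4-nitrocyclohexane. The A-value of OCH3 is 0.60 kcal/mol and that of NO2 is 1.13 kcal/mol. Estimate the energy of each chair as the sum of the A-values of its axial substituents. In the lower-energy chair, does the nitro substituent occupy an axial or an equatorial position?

C1 and C4 have opposite parity, so for the cis isomer the two substituents are one axial and one equatorial in each chair.
Chair I (methoxy axial, nitro equatorial): E = 0.60 kcal/mol.
Chair II (methoxy equatorial, nitro axial): E = 1.13 kcal/mol.
Chair I is the more stable (lower-energy) conformer, and in that chair the nitro group is equatorial.

equatorial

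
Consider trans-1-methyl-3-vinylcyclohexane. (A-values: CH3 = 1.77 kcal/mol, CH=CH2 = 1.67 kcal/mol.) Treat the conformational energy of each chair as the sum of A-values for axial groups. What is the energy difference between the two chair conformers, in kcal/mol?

C1 and C3 have the same parity, so for the trans isomer the two substituents are one axial and one equatorial in each chair.
Chair I (methyl axial, vinyl equatorial): E = 1.77 kcal/mol.
Chair II (methyl equatorial, vinyl axial): E = 1.67 kcal/mol.
ΔE = 1.77 − 1.67 = 0.10 kcal/mol; chair II is more stable.

0.10 kcal/mol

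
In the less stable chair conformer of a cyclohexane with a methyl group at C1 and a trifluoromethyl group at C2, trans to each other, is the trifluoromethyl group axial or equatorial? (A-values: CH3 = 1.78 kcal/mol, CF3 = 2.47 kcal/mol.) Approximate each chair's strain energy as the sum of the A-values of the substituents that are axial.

axial

C1 and C2 have opposite parity, so for the trans isomer the two substituents are e,e in one chair and a,a in the other.
Chair I (methyl axial, trifluoromethyl axial): E = 4.25 kcal/mol.
Chair II (methyl equatorial, trifluoromethyl equatorial): E = 0.00 kcal/mol.
Chair I is the less stable (higher-energy) conformer, and in that chair the trifluoromethyl group is axial.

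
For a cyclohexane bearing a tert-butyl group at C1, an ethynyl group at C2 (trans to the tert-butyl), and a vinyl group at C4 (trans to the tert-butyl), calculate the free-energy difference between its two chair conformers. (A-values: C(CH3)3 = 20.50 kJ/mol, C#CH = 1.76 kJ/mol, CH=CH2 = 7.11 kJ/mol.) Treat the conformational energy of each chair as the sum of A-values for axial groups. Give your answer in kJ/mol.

29.37 kJ/mol

Chair I (tert-butyl axial, ethynyl axial, vinyl axial): E = 29.37 kJ/mol.
Chair II (tert-butyl equatorial, ethynyl equatorial, vinyl equatorial): E = 0.00 kJ/mol.
ΔE = 29.37 − 0.00 = 29.37 kJ/mol; chair II is more stable.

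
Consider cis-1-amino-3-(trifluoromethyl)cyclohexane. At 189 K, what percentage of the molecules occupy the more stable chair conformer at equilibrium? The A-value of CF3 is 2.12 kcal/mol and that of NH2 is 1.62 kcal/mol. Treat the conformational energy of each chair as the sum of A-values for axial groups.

C1 and C3 have the same parity, so for the cis isomer the two substituents are e,e in one chair and a,a in the other.
Chair I (trifluoromethyl axial, amino axial): E = 3.74 kcal/mol; chair II (trifluoromethyl equatorial, amino equatorial): E = 0.00 kcal/mol.
ΔG = 3.74 kcal/mol between the two chairs.
K = exp(ΔG/RT) with R = 1.987×10⁻³ kcal mol⁻¹ K⁻¹ and T = 189 K gives K ≈ 2.11e+04.
Fraction in the lower-energy chair = K/(K+1) = 100.0%.

100.0%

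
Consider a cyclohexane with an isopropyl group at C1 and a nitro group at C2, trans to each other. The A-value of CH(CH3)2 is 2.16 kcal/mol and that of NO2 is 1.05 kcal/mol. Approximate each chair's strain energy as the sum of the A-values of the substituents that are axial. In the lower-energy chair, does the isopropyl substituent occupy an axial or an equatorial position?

C1 and C2 have opposite parity, so for the trans isomer the two substituents are e,e in one chair and a,a in the other.
Chair I (isopropyl axial, nitro axial): E = 3.21 kcal/mol.
Chair II (isopropyl equatorial, nitro equatorial): E = 0.00 kcal/mol.
Chair II is the more stable (lower-energy) conformer, and in that chair the isopropyl group is equatorial.

equatorial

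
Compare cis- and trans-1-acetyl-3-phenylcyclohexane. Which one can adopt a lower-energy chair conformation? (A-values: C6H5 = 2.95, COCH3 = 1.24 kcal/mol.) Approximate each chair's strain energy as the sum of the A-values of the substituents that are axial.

cis

At 1,3 positions (parity same): cis → (e,e or a,a); trans → (a,e or e,a).
Best chair for cis: E = 0.00 kcal/mol; best chair for trans: E = 1.24 kcal/mol.
The cis isomer is lower by 1.24 kcal/mol.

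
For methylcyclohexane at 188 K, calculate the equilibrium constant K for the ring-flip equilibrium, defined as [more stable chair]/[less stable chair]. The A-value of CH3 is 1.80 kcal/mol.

K ≈ 124

One chair has the methyl group axial (E = 1.80 kcal/mol) and the other has it equatorial (E = 0).
ΔG = 1.80 kcal/mol between the two chairs.
K = exp(ΔG/RT) with R = 1.987×10⁻³ kcal mol⁻¹ K⁻¹ and T = 188 K gives K ≈ 124.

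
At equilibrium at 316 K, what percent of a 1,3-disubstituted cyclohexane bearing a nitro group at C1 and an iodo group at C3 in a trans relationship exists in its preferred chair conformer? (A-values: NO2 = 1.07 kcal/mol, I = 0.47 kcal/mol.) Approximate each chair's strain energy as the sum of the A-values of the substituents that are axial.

72.2%

C1 and C3 have the same parity, so for the trans isomer the two substituents are one axial and one equatorial in each chair.
Chair I (nitro axial, iodo equatorial): E = 1.07 kcal/mol; chair II (nitro equatorial, iodo axial): E = 0.47 kcal/mol.
ΔG = 0.60 kcal/mol between the two chairs.
K = exp(ΔG/RT) with R = 1.987×10⁻³ kcal mol⁻¹ K⁻¹ and T = 316 K gives K ≈ 2.6.
Fraction in the lower-energy chair = K/(K+1) = 72.2%.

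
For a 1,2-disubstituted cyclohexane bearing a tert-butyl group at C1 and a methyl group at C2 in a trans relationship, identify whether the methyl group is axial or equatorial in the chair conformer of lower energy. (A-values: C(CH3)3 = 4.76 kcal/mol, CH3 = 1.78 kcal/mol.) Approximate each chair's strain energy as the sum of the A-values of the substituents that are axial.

equatorial

C1 and C2 have opposite parity, so for the trans isomer the two substituents are e,e in one chair and a,a in the other.
Chair I (tert-butyl axial, methyl axial): E = 6.54 kcal/mol.
Chair II (tert-butyl equatorial, methyl equatorial): E = 0.00 kcal/mol.
Chair II is the more stable (lower-energy) conformer, and in that chair the methyl group is equatorial.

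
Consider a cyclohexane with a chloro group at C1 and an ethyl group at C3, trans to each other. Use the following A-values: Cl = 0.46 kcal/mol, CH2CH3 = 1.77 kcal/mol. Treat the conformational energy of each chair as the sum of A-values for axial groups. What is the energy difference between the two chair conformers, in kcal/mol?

1.31 kcal/mol

C1 and C3 have the same parity, so for the trans isomer the two substituents are one axial and one equatorial in each chair.
Chair I (chloro axial, ethyl equatorial): E = 0.46 kcal/mol.
Chair II (chloro equatorial, ethyl axial): E = 1.77 kcal/mol.
ΔE = 1.77 − 0.46 = 1.31 kcal/mol; chair I is more stable.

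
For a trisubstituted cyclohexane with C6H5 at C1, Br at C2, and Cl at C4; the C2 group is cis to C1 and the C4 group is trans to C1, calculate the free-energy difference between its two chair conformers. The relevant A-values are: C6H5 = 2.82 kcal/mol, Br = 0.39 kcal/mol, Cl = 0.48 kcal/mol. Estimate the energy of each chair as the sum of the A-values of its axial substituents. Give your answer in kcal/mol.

2.91 kcal/mol

Chair I (phenyl axial, bromo equatorial, chloro axial): E = 3.30 kcal/mol.
Chair II (phenyl equatorial, bromo axial, chloro equatorial): E = 0.39 kcal/mol.
ΔE = 3.30 − 0.39 = 2.91 kcal/mol; chair II is more stable.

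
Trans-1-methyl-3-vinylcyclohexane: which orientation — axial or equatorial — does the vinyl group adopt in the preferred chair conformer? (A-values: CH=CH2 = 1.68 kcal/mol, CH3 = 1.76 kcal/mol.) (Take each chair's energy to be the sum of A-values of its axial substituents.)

axial

C1 and C3 have the same parity, so for the trans isomer the two substituents are one axial and one equatorial in each chair.
Chair I (vinyl axial, methyl equatorial): E = 1.68 kcal/mol.
Chair II (vinyl equatorial, methyl axial): E = 1.76 kcal/mol.
Chair I is the more stable (lower-energy) conformer, and in that chair the vinyl group is axial.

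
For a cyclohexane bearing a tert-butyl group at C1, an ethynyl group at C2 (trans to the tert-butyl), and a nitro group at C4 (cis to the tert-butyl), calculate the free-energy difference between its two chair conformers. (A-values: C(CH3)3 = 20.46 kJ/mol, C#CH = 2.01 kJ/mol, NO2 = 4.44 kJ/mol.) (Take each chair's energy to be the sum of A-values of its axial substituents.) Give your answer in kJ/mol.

Chair I (tert-butyl axial, ethynyl axial, nitro equatorial): E = 22.47 kJ/mol.
Chair II (tert-butyl equatorial, ethynyl equatorial, nitro axial): E = 4.44 kJ/mol.
ΔE = 22.47 − 4.44 = 18.03 kJ/mol; chair II is more stable.

18.03 kJ/mol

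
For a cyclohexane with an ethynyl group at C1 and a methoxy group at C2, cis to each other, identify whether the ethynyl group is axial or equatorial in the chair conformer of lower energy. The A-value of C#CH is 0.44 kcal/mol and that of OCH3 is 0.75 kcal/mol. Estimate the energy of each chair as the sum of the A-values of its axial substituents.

axial

C1 and C2 have opposite parity, so for the cis isomer the two substituents are one axial and one equatorial in each chair.
Chair I (ethynyl axial, methoxy equatorial): E = 0.44 kcal/mol.
Chair II (ethynyl equatorial, methoxy axial): E = 0.75 kcal/mol.
Chair I is the more stable (lower-energy) conformer, and in that chair the ethynyl group is axial.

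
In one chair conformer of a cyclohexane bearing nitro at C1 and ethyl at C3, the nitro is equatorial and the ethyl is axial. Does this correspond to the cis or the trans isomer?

trans

C1 and C3 have the same parity, so their axial bonds point in the same direction.
With same-parity carbons, two substituents on the same face are both axial or both equatorial; opposite faces give one of each.
Here the groups are equatorial/axial → opposite face → trans.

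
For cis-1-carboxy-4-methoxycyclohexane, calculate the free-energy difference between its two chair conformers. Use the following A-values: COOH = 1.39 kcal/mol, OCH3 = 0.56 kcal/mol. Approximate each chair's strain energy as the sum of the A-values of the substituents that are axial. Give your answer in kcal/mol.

0.83 kcal/mol

C1 and C4 have opposite parity, so for the cis isomer the two substituents are one axial and one equatorial in each chair.
Chair I (carboxyl axial, methoxy equatorial): E = 1.39 kcal/mol.
Chair II (carboxyl equatorial, methoxy axial): E = 0.56 kcal/mol.
ΔE = 1.39 − 0.56 = 0.83 kcal/mol; chair II is more stable.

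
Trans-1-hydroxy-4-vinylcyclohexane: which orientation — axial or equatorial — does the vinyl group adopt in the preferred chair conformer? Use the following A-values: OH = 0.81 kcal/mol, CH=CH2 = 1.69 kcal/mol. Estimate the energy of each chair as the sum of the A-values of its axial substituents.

equatorial

C1 and C4 have opposite parity, so for the trans isomer the two substituents are e,e in one chair and a,a in the other.
Chair I (hydroxyl axial, vinyl axial): E = 2.50 kcal/mol.
Chair II (hydroxyl equatorial, vinyl equatorial): E = 0.00 kcal/mol.
Chair II is the more stable (lower-energy) conformer, and in that chair the vinyl group is equatorial.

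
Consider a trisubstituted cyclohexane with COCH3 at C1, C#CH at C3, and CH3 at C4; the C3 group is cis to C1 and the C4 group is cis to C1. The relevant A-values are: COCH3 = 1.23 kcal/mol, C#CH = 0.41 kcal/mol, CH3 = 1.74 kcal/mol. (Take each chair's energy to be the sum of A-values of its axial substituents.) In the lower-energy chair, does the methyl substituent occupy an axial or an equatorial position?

equatorial

Chair I (acetyl axial, ethynyl axial, methyl equatorial): E = 1.64 kcal/mol.
Chair II (acetyl equatorial, ethynyl equatorial, methyl axial): E = 1.74 kcal/mol.
Chair I is the more stable (lower-energy) conformer, and in that chair the methyl group is equatorial.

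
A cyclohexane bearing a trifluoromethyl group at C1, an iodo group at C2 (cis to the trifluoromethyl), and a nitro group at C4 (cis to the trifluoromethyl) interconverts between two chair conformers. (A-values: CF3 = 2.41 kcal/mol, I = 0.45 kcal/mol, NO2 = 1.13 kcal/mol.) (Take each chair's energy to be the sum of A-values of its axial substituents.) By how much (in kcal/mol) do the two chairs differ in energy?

Chair I (trifluoromethyl axial, iodo equatorial, nitro equatorial): E = 2.41 kcal/mol.
Chair II (trifluoromethyl equatorial, iodo axial, nitro axial): E = 1.58 kcal/mol.
ΔE = 2.41 − 1.58 = 0.83 kcal/mol; chair II is more stable.

0.83 kcal/mol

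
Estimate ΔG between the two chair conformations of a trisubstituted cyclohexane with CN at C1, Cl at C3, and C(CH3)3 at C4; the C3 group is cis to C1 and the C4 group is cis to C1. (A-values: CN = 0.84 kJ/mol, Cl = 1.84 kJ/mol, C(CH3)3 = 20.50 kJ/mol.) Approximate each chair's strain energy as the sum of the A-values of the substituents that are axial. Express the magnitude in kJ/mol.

Chair I (cyano axial, chloro axial, tert-butyl equatorial): E = 2.68 kJ/mol.
Chair II (cyano equatorial, chloro equatorial, tert-butyl axial): E = 20.50 kJ/mol.
ΔE = 20.50 − 2.68 = 17.82 kJ/mol; chair I is more stable.

17.82 kJ/mol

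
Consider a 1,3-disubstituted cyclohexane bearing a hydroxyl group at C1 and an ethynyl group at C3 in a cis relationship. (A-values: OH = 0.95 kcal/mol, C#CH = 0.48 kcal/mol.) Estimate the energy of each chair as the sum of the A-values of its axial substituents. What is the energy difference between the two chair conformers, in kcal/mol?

1.43 kcal/mol

C1 and C3 have the same parity, so for the cis isomer the two substituents are e,e in one chair and a,a in the other.
Chair I (hydroxyl axial, ethynyl axial): E = 1.43 kcal/mol.
Chair II (hydroxyl equatorial, ethynyl equatorial): E = 0.00 kcal/mol.
ΔE = 1.43 − 0.00 = 1.43 kcal/mol; chair II is more stable.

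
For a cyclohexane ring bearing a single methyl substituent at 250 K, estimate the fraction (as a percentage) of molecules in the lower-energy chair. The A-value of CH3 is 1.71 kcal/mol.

96.9%

One chair has the methyl group axial (E = 1.71 kcal/mol) and the other has it equatorial (E = 0).
ΔG = 1.71 kcal/mol between the two chairs.
K = exp(ΔG/RT) with R = 1.987×10⁻³ kcal mol⁻¹ K⁻¹ and T = 250 K gives K ≈ 31.3.
Fraction in the lower-energy chair = K/(K+1) = 96.9%.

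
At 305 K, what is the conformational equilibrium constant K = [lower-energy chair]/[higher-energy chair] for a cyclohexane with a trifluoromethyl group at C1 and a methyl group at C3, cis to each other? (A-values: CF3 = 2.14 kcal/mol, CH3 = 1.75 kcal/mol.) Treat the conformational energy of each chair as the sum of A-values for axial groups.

C1 and C3 have the same parity, so for the cis isomer the two substituents are e,e in one chair and a,a in the other.
Chair I (trifluoromethyl axial, methyl axial): E = 3.89 kcal/mol; chair II (trifluoromethyl equatorial, methyl equatorial): E = 0.00 kcal/mol.
ΔG = 3.89 kcal/mol between the two chairs.
K = exp(ΔG/RT) with R = 1.987×10⁻³ kcal mol⁻¹ K⁻¹ and T = 305 K gives K ≈ 613.

K ≈ 613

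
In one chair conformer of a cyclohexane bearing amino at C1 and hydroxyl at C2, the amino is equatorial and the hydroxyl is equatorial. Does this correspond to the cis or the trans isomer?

C1 and C2 have opposite parity, so their axial bonds point in opposite directions.
With opposite-parity carbons, two substituents on the same face are one axial and one equatorial; opposite faces give both axial or both equatorial.
Here the groups are equatorial/equatorial → opposite face → trans.

trans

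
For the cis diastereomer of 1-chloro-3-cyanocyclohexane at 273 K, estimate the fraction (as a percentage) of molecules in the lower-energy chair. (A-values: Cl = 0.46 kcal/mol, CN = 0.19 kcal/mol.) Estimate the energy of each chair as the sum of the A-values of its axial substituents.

76.8%

C1 and C3 have the same parity, so for the cis isomer the two substituents are e,e in one chair and a,a in the other.
Chair I (chloro axial, cyano axial): E = 0.65 kcal/mol; chair II (chloro equatorial, cyano equatorial): E = 0.00 kcal/mol.
ΔG = 0.65 kcal/mol between the two chairs.
K = exp(ΔG/RT) with R = 1.987×10⁻³ kcal mol⁻¹ K⁻¹ and T = 273 K gives K ≈ 3.31.
Fraction in the lower-energy chair = K/(K+1) = 76.8%.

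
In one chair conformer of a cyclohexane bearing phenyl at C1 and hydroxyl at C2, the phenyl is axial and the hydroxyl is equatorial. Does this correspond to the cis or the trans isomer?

C1 and C2 have opposite parity, so their axial bonds point in opposite directions.
With opposite-parity carbons, two substituents on the same face are one axial and one equatorial; opposite faces give both axial or both equatorial.
Here the groups are axial/equatorial → same face → cis.

cis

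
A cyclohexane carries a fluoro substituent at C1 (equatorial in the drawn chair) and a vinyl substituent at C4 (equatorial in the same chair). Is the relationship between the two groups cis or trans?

C1 and C4 have opposite parity, so their axial bonds point in opposite directions.
With opposite-parity carbons, two substituents on the same face are one axial and one equatorial; opposite faces give both axial or both equatorial.
Here the groups are equatorial/equatorial → opposite face → trans.

trans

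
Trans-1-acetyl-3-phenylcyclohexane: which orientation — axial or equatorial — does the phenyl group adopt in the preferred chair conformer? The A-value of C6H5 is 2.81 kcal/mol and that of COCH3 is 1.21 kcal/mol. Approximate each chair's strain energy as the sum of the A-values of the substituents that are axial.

C1 and C3 have the same parity, so for the trans isomer the two substituents are one axial and one equatorial in each chair.
Chair I (phenyl axial, acetyl equatorial): E = 2.81 kcal/mol.
Chair II (phenyl equatorial, acetyl axial): E = 1.21 kcal/mol.
Chair II is the more stable (lower-energy) conformer, and in that chair the phenyl group is equatorial.

equatorial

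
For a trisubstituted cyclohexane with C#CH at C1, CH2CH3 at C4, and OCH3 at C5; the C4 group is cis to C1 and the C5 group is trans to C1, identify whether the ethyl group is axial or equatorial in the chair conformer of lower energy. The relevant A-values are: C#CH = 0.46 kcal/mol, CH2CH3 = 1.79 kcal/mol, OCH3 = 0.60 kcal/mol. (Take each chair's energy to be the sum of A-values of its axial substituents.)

Chair I (ethynyl axial, ethyl equatorial, methoxy equatorial): E = 0.46 kcal/mol.
Chair II (ethynyl equatorial, ethyl axial, methoxy axial): E = 2.39 kcal/mol.
Chair I is the more stable (lower-energy) conformer, and in that chair the ethyl group is equatorial.

equatorial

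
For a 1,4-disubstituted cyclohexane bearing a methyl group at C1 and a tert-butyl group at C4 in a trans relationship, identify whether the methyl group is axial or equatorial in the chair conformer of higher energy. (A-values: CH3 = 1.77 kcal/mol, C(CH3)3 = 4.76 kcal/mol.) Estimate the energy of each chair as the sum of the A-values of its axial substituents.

C1 and C4 have opposite parity, so for the trans isomer the two substituents are e,e in one chair and a,a in the other.
Chair I (methyl axial, tert-butyl axial): E = 6.53 kcal/mol.
Chair II (methyl equatorial, tert-butyl equatorial): E = 0.00 kcal/mol.
Chair I is the less stable (higher-energy) conformer, and in that chair the methyl group is axial.

axial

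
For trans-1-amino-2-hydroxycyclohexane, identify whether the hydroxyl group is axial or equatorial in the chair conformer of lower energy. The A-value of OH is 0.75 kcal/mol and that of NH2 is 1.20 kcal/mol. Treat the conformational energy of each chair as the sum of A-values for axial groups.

equatorial

C1 and C2 have opposite parity, so for the trans isomer the two substituents are e,e in one chair and a,a in the other.
Chair I (hydroxyl axial, amino axial): E = 1.95 kcal/mol.
Chair II (hydroxyl equatorial, amino equatorial): E = 0.00 kcal/mol.
Chair II is the more stable (lower-energy) conformer, and in that chair the hydroxyl group is equatorial.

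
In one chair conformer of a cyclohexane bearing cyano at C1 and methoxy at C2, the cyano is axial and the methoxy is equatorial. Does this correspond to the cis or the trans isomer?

cis

C1 and C2 have opposite parity, so their axial bonds point in opposite directions.
With opposite-parity carbons, two substituents on the same face are one axial and one equatorial; opposite faces give both axial or both equatorial.
Here the groups are axial/equatorial → same face → cis.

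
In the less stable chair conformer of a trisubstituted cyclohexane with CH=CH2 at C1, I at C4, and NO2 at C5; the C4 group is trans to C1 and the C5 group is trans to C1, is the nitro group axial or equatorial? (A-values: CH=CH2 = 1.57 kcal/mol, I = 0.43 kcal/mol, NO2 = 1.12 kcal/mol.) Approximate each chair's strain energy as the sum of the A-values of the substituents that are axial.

Chair I (vinyl axial, iodo axial, nitro equatorial): E = 2.00 kcal/mol.
Chair II (vinyl equatorial, iodo equatorial, nitro axial): E = 1.12 kcal/mol.
Chair I is the less stable (higher-energy) conformer, and in that chair the nitro group is equatorial.

equatorial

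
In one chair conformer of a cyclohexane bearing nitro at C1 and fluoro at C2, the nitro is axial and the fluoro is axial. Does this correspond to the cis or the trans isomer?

C1 and C2 have opposite parity, so their axial bonds point in opposite directions.
With opposite-parity carbons, two substituents on the same face are one axial and one equatorial; opposite faces give both axial or both equatorial.
Here the groups are axial/axial → opposite face → trans.

trans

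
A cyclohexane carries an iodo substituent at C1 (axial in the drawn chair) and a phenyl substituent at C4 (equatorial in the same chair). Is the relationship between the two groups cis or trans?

cis

C1 and C4 have opposite parity, so their axial bonds point in opposite directions.
With opposite-parity carbons, two substituents on the same face are one axial and one equatorial; opposite faces give both axial or both equatorial.
Here the groups are axial/equatorial → same face → cis.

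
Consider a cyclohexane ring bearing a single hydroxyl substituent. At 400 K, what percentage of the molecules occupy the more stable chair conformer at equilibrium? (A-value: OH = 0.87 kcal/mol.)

74.9%

One chair has the hydroxyl group axial (E = 0.87 kcal/mol) and the other has it equatorial (E = 0).
ΔG = 0.87 kcal/mol between the two chairs.
K = exp(ΔG/RT) with R = 1.987×10⁻³ kcal mol⁻¹ K⁻¹ and T = 400 K gives K ≈ 2.99.
Fraction in the lower-energy chair = K/(K+1) = 74.9%.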